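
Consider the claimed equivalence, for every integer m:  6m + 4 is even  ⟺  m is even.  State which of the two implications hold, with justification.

Not equivalent: only (⇐) holds.

(←) Suppose m is even. Since 6 is even, 6m is even for every m, so 6m + 4 has the same parity as 4, which is even. Hence 6m + 4 is even.

(→) This fails: take m = 3. Then 6m + 4 = 22, which is even, yet m = 3 is odd, not even.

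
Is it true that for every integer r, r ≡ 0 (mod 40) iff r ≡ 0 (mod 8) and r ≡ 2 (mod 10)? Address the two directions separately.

(⇒) fails and (⇐) fails.

(→) This fails: r = 0 gives 0 ≡ 0 (mod 40) but 0 ≡ 0 (mod 10), so the conjunction on the right does not hold.

(←) This fails: r = 32 satisfies both congruences on the right (32 ≡ 0 mod 8 and 32 ≡ 2 mod 10) yet 32 ≡ 32 (mod 40), not 0.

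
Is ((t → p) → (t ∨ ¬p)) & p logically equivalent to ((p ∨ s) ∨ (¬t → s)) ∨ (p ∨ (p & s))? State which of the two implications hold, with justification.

(⟹) Assume the antecedent. If t is true, the consequent reduces to true regardless of the other variables. If t is false, the antecedent cannot hold. Either way the consequent holds.

(⟸) This fails. Under t = T, p = F, s = F, the left side is false but the right side is true.

(⇒) holds; (⇐) fails.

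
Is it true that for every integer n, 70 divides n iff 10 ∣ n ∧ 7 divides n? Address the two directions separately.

(⇒) If 70 ∣ n, write n = 70q. Since 70 = 7·10, n = 10·(7q), so 10 ∣ n; and since 70 = 10·7, n = 7·(10q), so 7 ∣ n.

(⇐) Suppose 10 ∣ n and 7 ∣ n. Any common multiple of 10 and 7 is a multiple of their lcm; here gcd(10, 7) = 1, so lcm(10, 7) = 10·7 = 70, so 70 ∣ n.

The biconditional holds.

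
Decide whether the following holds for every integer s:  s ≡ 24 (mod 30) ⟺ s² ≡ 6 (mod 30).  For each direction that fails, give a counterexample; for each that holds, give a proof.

(→) Suppose s ≡ 24 (mod 30). Write s = 30j + 24. Then (30j + 24)² = 900j² + 1440j + 576 = 30(30j² + 48j + 19) + 6, so s² ≡ 6 (mod 30).

(←) This fails: take s = 6. Then 6² = 36 ≡ 6 (mod 30), yet 6 ≡ 6 (mod 30), not 24.

Only the forward implication holds.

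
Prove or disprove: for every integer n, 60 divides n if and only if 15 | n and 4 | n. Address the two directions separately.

Both directions hold.

(⇐) Suppose 15 ∣ n and 4 ∣ n. Any common multiple of 15 and 4 is a multiple of their lcm; here gcd(15, 4) = 1, so lcm(15, 4) = 15·4 = 60, so 60 ∣ n.

(⇒) If 60 ∣ n, write n = 60q. Since 60 = 4·15, n = 15·(4q), so 15 ∣ n; and since 60 = 15·4, n = 4·(15q), so 4 ∣ n.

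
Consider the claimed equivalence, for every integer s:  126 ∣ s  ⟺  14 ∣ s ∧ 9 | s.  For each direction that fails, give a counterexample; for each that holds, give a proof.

Both directions hold; the statement is true.

[⇒] If 126 ∣ s, write s = 126q. Since 126 = 9·14, s = 14·(9q), so 14 ∣ s; and since 126 = 14·9, s = 9·(14q), so 9 ∣ s.

[⇐] Suppose 14 ∣ s and 9 ∣ s. Any common multiple of 14 and 9 is a multiple of their lcm; here gcd(14, 9) = 1, so lcm(14, 9) = 14·9 = 126, so 126 ∣ s.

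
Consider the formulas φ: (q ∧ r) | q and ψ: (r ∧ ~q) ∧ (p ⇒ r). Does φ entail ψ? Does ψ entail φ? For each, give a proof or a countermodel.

(→) This fails. Under q = T, r = F, p = F, the left side is true but the right side is false.

(←) This fails. Under q = F, r = T, p = F, the left side is false but the right side is true.

Both directions fail.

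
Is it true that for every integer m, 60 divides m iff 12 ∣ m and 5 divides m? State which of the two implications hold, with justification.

(←) Suppose 12 ∣ m and 5 ∣ m. Any common multiple of 12 and 5 is a multiple of their lcm; here gcd(12, 5) = 1, so lcm(12, 5) = 12·5 = 60, so 60 ∣ m.

(→) If 60 ∣ m, write m = 60q. Since 60 = 5·12, m = 12·(5q), so 12 ∣ m; and since 60 = 12·5, m = 5·(12q), so 5 ∣ m.

Both implications hold.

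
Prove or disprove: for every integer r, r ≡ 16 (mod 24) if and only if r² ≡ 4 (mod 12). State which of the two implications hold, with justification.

Not equivalent: only (⇒) holds.

(←) This fails: take r = 2. Then 2² = 4 ≡ 4 (mod 12), yet 2 ≡ 2 (mod 24), not 16.

(→) Suppose r ≡ 16 (mod 24). Then r² ≡ 16² = 256 (mod 24), and since 12 ∣ 24, also r² ≡ 4 (mod 12).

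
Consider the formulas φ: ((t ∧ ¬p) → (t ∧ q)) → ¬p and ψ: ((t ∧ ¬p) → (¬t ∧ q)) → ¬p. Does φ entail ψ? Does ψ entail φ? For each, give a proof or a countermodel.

(→) Assume the antecedent. If p is true, the antecedent cannot hold. If p is false, ((t ∧ ¬p) → (¬t ∧ q)) → ¬p reduces to true regardless of the other variables. Either way ((t ∧ ¬p) → (¬t ∧ q)) → ¬p holds.

(←) Assume the antecedent. If p is true, the antecedent cannot hold. If p is false, ((t ∧ ¬p) → (t ∧ q)) → ¬p reduces to true regardless of the other variables. Either way ((t ∧ ¬p) → (t ∧ q)) → ¬p holds.

Both directions hold.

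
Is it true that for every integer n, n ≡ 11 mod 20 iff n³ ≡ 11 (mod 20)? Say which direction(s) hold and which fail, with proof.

Converse. Suppose n³ ≡ 11 (mod 20). The only residue r in {0, …, 19} with r³ ≡ 11 (mod 20) is r = 11, so n ≡ 11 (mod 20).

Forward direction. Suppose n ≡ 11 mod 20. Write n = 20j + 11. Then (20j + 11)³ = 8000j³ + 13200j² + 7260j + 1331 = 20(400j³ + 660j² + 363j + 66) + 11, so n³ ≡ 11 (mod 20).

The biconditional holds.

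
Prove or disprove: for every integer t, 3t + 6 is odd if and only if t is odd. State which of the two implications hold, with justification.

The biconditional holds.

(→) Suppose 3t + 6 is odd. Since 3 is odd, 3t and t have the same parity, so 3t + 6 ≡ t + 6 (mod 2). As 6 is even, 3t + 6 is odd exactly when t is odd. Thus t is odd.

(←) Conversely, suppose t is odd; write t = 2j + 1. Then 3t + 6 = 3·(2j + 1) + 6 = 2·3j + 9, which is odd.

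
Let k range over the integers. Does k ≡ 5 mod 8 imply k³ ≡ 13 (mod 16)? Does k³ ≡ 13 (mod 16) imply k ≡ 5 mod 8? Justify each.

(→) This fails: take k = 13. Then 13 ≡ 5 (mod 8), but 13³ = 2197 ≡ 5 (mod 16), not 13.

(←) Conversely, the residues r modulo 16 with r³ ≡ 13 (mod 16) are exactly {5}, and each is ≡ 5 (mod 8).

The forward direction fails; the converse holds.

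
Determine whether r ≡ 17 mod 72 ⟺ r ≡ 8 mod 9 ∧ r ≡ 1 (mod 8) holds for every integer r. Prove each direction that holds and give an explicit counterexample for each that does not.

Forward direction. Suppose r ≡ 17 (mod 72); write r = 72j + 17. Since 9 ∣ 72, reducing mod 9 gives r ≡ 17 ≡ 8 (mod 9); since 8 ∣ 72, reducing mod 8 gives r ≡ 17 ≡ 1 (mod 8).

Converse. If r ≡ 8 (mod 9) and r ≡ 1 (mod 8), then by the Chinese remainder theorem r ≡ 17 (mod 72). This is exactly r ≡ 17 (mod 72).

Both directions hold; the statement is true.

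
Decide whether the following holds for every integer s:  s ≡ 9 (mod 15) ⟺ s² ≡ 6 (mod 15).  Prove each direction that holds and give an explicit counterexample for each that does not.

(⟸) This fails: take s = 6. Then 6² = 36 ≡ 6 (mod 15), yet 6 ≡ 6 (mod 15), not 9.

(⟹) Suppose s ≡ 9 (mod 15). Write s = 15j + 9. Then (15j + 9)² = 225j² + 270j + 81 = 15(15j² + 18j + 5) + 6, so s² ≡ 6 (mod 15).

(⇒) holds; (⇐) fails.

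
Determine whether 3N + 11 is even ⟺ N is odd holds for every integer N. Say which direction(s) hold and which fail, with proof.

[⇒] Suppose 3N + 11 is even. Since 3 is odd, 3N and N have the same parity, so 3N + 11 ≡ N + 11 (mod 2). As 11 is odd, 3N + 11 is even exactly when N is odd. Thus N is odd.

[⇐] Conversely, suppose N is odd; write N = 2j + 1. Then 3N + 11 = 3·(2j + 1) + 11 = 2·3j + 14, which is even.

Equivalent; both directions hold.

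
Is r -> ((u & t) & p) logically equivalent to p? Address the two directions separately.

[⇒] This fails. Under u = F, p = F, r = F, t = F, the left side is true but the right side is false.

[⇐] This fails. Under u = F, p = T, r = T, t = F, the left side is false but the right side is true.

Both directions fail.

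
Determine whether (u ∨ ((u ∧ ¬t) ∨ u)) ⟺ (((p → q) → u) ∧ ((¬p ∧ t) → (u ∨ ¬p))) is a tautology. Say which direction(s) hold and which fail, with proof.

(⇒) Assume the antecedent. If u is true, the consequent reduces to true regardless of the other variables. If u is false, the antecedent cannot hold. Either way the consequent holds.

(⇐) This fails. Under u = F, t = F, q = F, p = T, the left side is false but the right side is true.

The forward direction holds; the converse fails.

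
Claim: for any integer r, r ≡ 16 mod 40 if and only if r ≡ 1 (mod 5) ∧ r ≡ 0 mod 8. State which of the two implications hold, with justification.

[⇒] Suppose r ≡ 16 (mod 40); write r = 40j + 16. Since 5 ∣ 40, reducing mod 5 gives r ≡ 16 ≡ 1 (mod 5); since 8 ∣ 40, reducing mod 8 gives r ≡ 16 ≡ 0 (mod 8).

[⇐] Conversely, if r ≡ 1 (mod 5) and r ≡ 0 (mod 8), then by the Chinese remainder theorem r ≡ 16 (mod 40). This is exactly r ≡ 16 (mod 40).

Equivalent; both directions hold.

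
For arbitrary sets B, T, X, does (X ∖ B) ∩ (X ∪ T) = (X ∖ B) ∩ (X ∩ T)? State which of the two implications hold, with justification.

The sets are not equal: only the reverse inclusion holds.

(⊆) This inclusion fails. Take B = ∅, T = ∅, X = {1}; then 1 ∈ (X ∖ B) ∩ (X ∪ T) but 1 ∉ (X ∖ B) ∩ (X ∩ T).

(⊇) Let x ∈ (X ∖ B) ∩ (X ∩ T). Then x ∈ T ∩ X and x ∉ B, from which x ∈ (X ∖ B) ∩ (X ∪ T).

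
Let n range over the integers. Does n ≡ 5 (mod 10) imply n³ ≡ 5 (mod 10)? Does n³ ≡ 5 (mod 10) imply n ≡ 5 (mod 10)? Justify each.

(→) Suppose n ≡ 5 (mod 10). Write n = 10j + 5. Then (10j + 5)³ = 1000j³ + 1500j² + 750j + 125 = 10(100j³ + 150j² + 75j + 12) + 5, so n³ ≡ 5 (mod 10).

(←) Conversely, suppose n³ ≡ 5 (mod 10). The only residue r in {0, …, 9} with r³ ≡ 5 (mod 10) is r = 5, so n ≡ 5 (mod 10).

Both directions hold.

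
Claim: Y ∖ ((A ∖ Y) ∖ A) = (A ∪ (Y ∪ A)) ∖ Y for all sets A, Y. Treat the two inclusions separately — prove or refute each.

(⊆) This inclusion fails. Take A = ∅, Y = {1}; then 1 ∈ Y ∖ ((A ∖ Y) ∖ A) but 1 ∉ (A ∪ (Y ∪ A)) ∖ Y.

(⊇) This inclusion fails. Take A = {1}, Y = ∅; then 1 ∈ (A ∪ (Y ∪ A)) ∖ Y but 1 ∉ Y ∖ ((A ∖ Y) ∖ A).

Neither inclusion holds.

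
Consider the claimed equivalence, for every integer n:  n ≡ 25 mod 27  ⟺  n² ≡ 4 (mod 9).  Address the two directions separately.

(⇒) Suppose n ≡ 25 (mod 27). Then n² ≡ 25² = 625 (mod 27), and since 9 ∣ 27, also n² ≡ 4 (mod 9).

(⇐) This fails: take n = 2. Then 2² = 4 ≡ 4 (mod 9), yet 2 ≡ 2 (mod 27), not 25.

Not equivalent: only (⇒) holds.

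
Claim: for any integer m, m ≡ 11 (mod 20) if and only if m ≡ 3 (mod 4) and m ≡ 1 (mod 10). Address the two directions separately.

The biconditional holds.

(⟹) Suppose m ≡ 11 (mod 20); write m = 20j + 11. Since 4 ∣ 20, reducing mod 4 gives m ≡ 11 ≡ 3 (mod 4); since 10 ∣ 20, reducing mod 10 gives m ≡ 11 ≡ 1 (mod 10).

(⟸) Conversely, if m ≡ 3 (mod 4) and m ≡ 1 (mod 10), then by the Chinese remainder theorem m ≡ 11 (mod 20). This is exactly m ≡ 11 (mod 20).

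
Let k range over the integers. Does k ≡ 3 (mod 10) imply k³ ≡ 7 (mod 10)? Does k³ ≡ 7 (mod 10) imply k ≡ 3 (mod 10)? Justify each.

The biconditional holds.

(⟸) For the converse, argue contrapositively. If k ≢ 3 (mod 10), then k is congruent to one of 0, 1, 2, 4, 5, 6, 7, 8, 9 modulo 10, and these give k³ ≡ 0, 1, 8, 4, 5, 6, 3, 2, 9 respectively — never 7.

(⟹) Suppose k ≡ 3 (mod 10). Write k = 10j + 3. Then (10j + 3)³ = 1000j³ + 900j² + 270j + 27 = 10(100j³ + 90j² + 27j + 2) + 7, so k³ ≡ 7 (mod 10).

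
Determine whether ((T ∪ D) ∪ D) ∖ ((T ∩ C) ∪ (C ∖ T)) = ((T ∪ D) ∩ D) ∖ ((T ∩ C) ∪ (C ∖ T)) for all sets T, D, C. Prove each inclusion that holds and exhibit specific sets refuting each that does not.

Reverse inclusion. Let x ∈ ((T ∪ D) ∩ D) ∖ ((T ∩ C) ∪ (C ∖ T)). Then either x ∈ D and x ∉ T, C; or x ∈ T ∩ D and x ∉ C. In each case x ∈ ((T ∪ D) ∪ D) ∖ ((T ∩ C) ∪ (C ∖ T)), so ((T ∪ D) ∩ D) ∖ ((T ∩ C) ∪ (C ∖ T)) ⊆ ((T ∪ D) ∪ D) ∖ ((T ∩ C) ∪ (C ∖ T)).

Forward inclusion. This inclusion fails. Take T = {1}, D = ∅, C = ∅; then 1 ∈ ((T ∪ D) ∪ D) ∖ ((T ∩ C) ∪ (C ∖ T)) but 1 ∉ ((T ∪ D) ∩ D) ∖ ((T ∩ C) ∪ (C ∖ T)).

(⊆) fails; (⊇) holds.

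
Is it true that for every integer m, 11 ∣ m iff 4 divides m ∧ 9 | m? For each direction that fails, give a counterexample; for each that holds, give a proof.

(⇒) fails and (⇐) fails.

[⇒] This fails: take m = 11. Certainly 11 ∣ 11, but 4 ∤ 11.

[⇐] This fails: take m = 36. Both 4 ∣ 36 and 9 ∣ 36, yet 36 is not a multiple of 11 (since 36 = 3·11 + 3), so 11 ∤ 36.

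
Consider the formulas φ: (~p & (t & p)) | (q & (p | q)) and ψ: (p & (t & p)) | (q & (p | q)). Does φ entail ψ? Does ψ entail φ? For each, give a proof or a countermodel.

(⇒) holds; (⇐) fails.

(→) Assume the antecedent. If p is true, the antecedent forces (p = T, t = F, q = T) or (p = T, t = T, q = T), and (p & (t & p)) | (q & (p | q)) holds there. If p is false, the antecedent forces (p = F, t = F, q = T) or (p = F, t = T, q = T), and (p & (t & p)) | (q & (p | q)) holds there. Either way (p & (t & p)) | (q & (p | q)) holds.

(←) This fails. Under p = T, t = T, q = F, the left side is false but the right side is true.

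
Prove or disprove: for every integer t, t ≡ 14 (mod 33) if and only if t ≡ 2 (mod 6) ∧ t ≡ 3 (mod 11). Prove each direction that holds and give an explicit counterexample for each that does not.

(⇒) fails; (⇐) holds.

(→) This fails: t = 47 gives 47 ≡ 14 (mod 33) but 47 ≡ 5 (mod 6), so the conjunction on the right does not hold.

(←) Conversely, if t ≡ 2 (mod 6) and t ≡ 3 (mod 11), then by the Chinese remainder theorem t ≡ 14 (mod 66). Since 14 ≡ 14 (mod 33) and 33 ∣ 66, we get t ≡ 14 (mod 33).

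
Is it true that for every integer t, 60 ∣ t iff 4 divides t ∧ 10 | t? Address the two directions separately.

(⟸) This fails: take t = 20. Both 4 ∣ 20 and 10 ∣ 20, yet 20 is not a multiple of 60 (since 20 = 0·60 + 20), so 60 ∤ 20.

(⟹) If 60 ∣ t, write t = 60q. Since 60 = 15·4, t = 4·(15q), so 4 ∣ t; and since 60 = 6·10, t = 10·(6q), so 10 ∣ t.

The forward direction holds; the converse fails.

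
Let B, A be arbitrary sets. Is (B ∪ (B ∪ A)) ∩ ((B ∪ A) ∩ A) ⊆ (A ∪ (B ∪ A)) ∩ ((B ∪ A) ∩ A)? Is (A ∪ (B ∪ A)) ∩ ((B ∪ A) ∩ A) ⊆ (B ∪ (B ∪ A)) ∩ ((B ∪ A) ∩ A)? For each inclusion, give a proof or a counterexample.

(⊆) Let x ∈ (B ∪ (B ∪ A)) ∩ ((B ∪ A) ∩ A). Then either x ∈ A and x ∉ B; or x ∈ B ∩ A. In each case x ∈ (A ∪ (B ∪ A)) ∩ ((B ∪ A) ∩ A), so (B ∪ (B ∪ A)) ∩ ((B ∪ A) ∩ A) ⊆ (A ∪ (B ∪ A)) ∩ ((B ∪ A) ∩ A).

(⊇) Let x ∈ (A ∪ (B ∪ A)) ∩ ((B ∪ A) ∩ A). Then either x ∈ A and x ∉ B; or x ∈ B ∩ A. In each case x ∈ (B ∪ (B ∪ A)) ∩ ((B ∪ A) ∩ A), so (A ∪ (B ∪ A)) ∩ ((B ∪ A) ∩ A) ⊆ (B ∪ (B ∪ A)) ∩ ((B ∪ A) ∩ A).

The two sets are equal.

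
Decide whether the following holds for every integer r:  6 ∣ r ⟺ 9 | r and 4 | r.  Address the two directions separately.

[⇒] This fails: take r = 6. Certainly 6 ∣ 6, but 9 ∤ 6.

[⇐] Suppose 9 ∣ r and 4 ∣ r. Any common multiple of 9 and 4 is a multiple of their lcm; here gcd(9, 4) = 1, so lcm(9, 4) = 9·4 = 36, so 36 ∣ r. Since 6 ∣ 36, it follows that 6 ∣ r.

(⇒) fails; (⇐) holds.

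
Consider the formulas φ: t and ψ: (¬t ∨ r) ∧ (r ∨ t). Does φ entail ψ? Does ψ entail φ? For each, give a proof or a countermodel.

(→) This fails. Under t = T, r = F, the left side is true but the right side is false.

(←) This fails. Under t = F, r = T, the left side is false but the right side is true.

Neither implication holds.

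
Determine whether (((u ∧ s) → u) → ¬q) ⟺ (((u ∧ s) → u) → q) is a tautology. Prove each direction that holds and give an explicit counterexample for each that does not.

Forward direction. This fails. Under u = F, q = F, s = F, the left side is true but the right side is false.

Converse. This fails. Under u = F, q = T, s = F, the left side is false but the right side is true.

Neither implication holds.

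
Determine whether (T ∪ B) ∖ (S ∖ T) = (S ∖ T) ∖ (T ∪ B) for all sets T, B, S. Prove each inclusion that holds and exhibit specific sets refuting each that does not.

(⟹) This inclusion fails. Take T = {1}, B = ∅, S = ∅; then 1 ∈ (T ∪ B) ∖ (S ∖ T) but 1 ∉ (S ∖ T) ∖ (T ∪ B).

(⟸) This inclusion fails. Take T = ∅, B = ∅, S = {1}; then 1 ∈ (S ∖ T) ∖ (T ∪ B) but 1 ∉ (T ∪ B) ∖ (S ∖ T).

Both inclusions fail.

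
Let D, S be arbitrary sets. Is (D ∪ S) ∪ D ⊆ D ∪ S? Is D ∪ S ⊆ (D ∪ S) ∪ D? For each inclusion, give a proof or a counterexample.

Both inclusions hold; the sets are equal.

(⊆) Let x ∈ (D ∪ S) ∪ D. Then either x ∈ D and x ∉ S; or x ∈ S and x ∉ D; or x ∈ D ∩ S. In each case x ∈ D ∪ S, so (D ∪ S) ∪ D ⊆ D ∪ S.

(⊇) Let x ∈ D ∪ S. Then either x ∈ D and x ∉ S; or x ∈ S and x ∉ D; or x ∈ D ∩ S. In each case x ∈ (D ∪ S) ∪ D, so D ∪ S ⊆ (D ∪ S) ∪ D.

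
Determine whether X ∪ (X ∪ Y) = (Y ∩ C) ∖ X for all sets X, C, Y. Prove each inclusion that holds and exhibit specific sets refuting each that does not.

Reverse inclusion. Let x ∈ (Y ∩ C) ∖ X. Then x ∈ C ∩ Y and x ∉ X, from which x ∈ X ∪ (X ∪ Y).

Forward inclusion. This inclusion fails. Take X = {1}, C = ∅, Y = ∅; then 1 ∈ X ∪ (X ∪ Y) but 1 ∉ (Y ∩ C) ∖ X.

(⊆) fails; (⊇) holds.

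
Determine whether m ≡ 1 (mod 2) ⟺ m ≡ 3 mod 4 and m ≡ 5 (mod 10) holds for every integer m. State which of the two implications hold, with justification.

Forward direction. This fails: m = 1 gives 1 ≡ 1 (mod 2) but 1 ≡ 1 (mod 4), so the conjunction on the right does not hold.

Converse. If m ≡ 3 (mod 4) and m ≡ 5 (mod 10), then by the Chinese remainder theorem m ≡ 15 (mod 20). Since 15 ≡ 1 (mod 2) and 2 ∣ 20, we get m ≡ 1 (mod 2).

Not equivalent: only (⇐) holds.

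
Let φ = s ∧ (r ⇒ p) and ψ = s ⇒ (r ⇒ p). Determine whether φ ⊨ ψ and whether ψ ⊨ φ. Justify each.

Only the forward implication holds.

(⇒) Assume the antecedent. If r is true, the antecedent forces (r = T, p = T, s = T), and s ⇒ (r ⇒ p) holds there. If r is false, s ⇒ (r ⇒ p) reduces to true regardless of the other variables. Either way s ⇒ (r ⇒ p) holds.

(⇐) This fails. Under r = F, p = F, s = F, the left side is false but the right side is true.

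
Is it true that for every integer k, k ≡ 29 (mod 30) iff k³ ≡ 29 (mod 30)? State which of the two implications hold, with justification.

Forward direction. Suppose k ≡ 29 (mod 30). Write k = 30j + 29. Then (30j + 29)³ = 27000j³ + 78300j² + 75690j + 24389 = 30(900j³ + 2610j² + 2523j + 812) + 29, so k³ ≡ 29 (mod 30).

Converse. Suppose k³ ≡ 29 (mod 30). The only residue r in {0, …, 29} with r³ ≡ 29 (mod 30) is r = 29, so k ≡ 29 (mod 30).

Both directions hold; the statement is true.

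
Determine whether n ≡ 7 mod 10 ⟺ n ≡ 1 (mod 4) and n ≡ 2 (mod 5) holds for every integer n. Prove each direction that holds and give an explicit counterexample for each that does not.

Not equivalent: only (⇐) holds.

(→) This fails: n = 7 gives 7 ≡ 7 (mod 10) but 7 ≡ 3 (mod 4), so the conjunction on the right does not hold.

(←) Conversely, if n ≡ 1 (mod 4) and n ≡ 2 (mod 5), then by the Chinese remainder theorem n ≡ 17 (mod 20). Since 17 ≡ 7 (mod 10) and 10 ∣ 20, we get n ≡ 7 (mod 10).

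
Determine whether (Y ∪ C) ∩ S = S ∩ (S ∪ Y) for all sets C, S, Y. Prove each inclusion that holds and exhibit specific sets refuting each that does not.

(⊇) This inclusion fails. Take C = ∅, S = {1}, Y = ∅; then 1 ∈ S ∩ (S ∪ Y) but 1 ∉ (Y ∪ C) ∩ S.

(⊆) Let x ∈ (Y ∪ C) ∩ S. Then either x ∈ C ∩ S and x ∉ Y; or x ∈ S ∩ Y and x ∉ C; or x ∈ C ∩ S ∩ Y. In each case x ∈ S ∩ (S ∪ Y), so (Y ∪ C) ∩ S ⊆ S ∩ (S ∪ Y).

Only the forward inclusion holds.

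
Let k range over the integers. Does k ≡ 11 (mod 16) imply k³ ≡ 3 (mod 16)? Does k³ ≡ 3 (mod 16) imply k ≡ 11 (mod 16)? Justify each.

Both directions hold; the statement is true.

(⟹) Suppose k ≡ 11 (mod 16). Write k = 16j + 11. Then (16j + 11)³ = 4096j³ + 8448j² + 5808j + 1331 = 16(256j³ + 528j² + 363j + 83) + 3, so k³ ≡ 3 (mod 16).

(⟸) Conversely, suppose k³ ≡ 3 (mod 16). The only residue r in {0, …, 15} with r³ ≡ 3 (mod 16) is r = 11, so k ≡ 11 (mod 16).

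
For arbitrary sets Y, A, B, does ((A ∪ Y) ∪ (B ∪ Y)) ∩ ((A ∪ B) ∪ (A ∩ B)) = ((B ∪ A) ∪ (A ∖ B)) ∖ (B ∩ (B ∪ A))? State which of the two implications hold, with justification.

(⟸) Let x ∈ ((B ∪ A) ∪ (A ∖ B)) ∖ (B ∩ (B ∪ A)). Then either x ∈ A and x ∉ Y, B; or x ∈ Y ∩ A and x ∉ B. In each case x ∈ ((A ∪ Y) ∪ (B ∪ Y)) ∩ ((A ∪ B) ∪ (A ∩ B)), so ((B ∪ A) ∪ (A ∖ B)) ∖ (B ∩ (B ∪ A)) ⊆ ((A ∪ Y) ∪ (B ∪ Y)) ∩ ((A ∪ B) ∪ (A ∩ B)).

(⟹) This inclusion fails. Take Y = ∅, A = ∅, B = {1}; then 1 ∈ ((A ∪ Y) ∪ (B ∪ Y)) ∩ ((A ∪ B) ∪ (A ∩ B)) but 1 ∉ ((B ∪ A) ∪ (A ∖ B)) ∖ (B ∩ (B ∪ A)).

(⊆) fails; (⊇) holds.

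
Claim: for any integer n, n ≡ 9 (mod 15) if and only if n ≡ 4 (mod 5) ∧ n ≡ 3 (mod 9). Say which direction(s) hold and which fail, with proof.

[⇒] This fails: n = 24 gives 24 ≡ 9 (mod 15) but 24 ≡ 6 (mod 9), so the conjunction on the right does not hold.

[⇐] Conversely, if n ≡ 4 (mod 5) and n ≡ 3 (mod 9), then by the Chinese remainder theorem n ≡ 39 (mod 45). Since 39 ≡ 9 (mod 15) and 15 ∣ 45, we get n ≡ 9 (mod 15).

(⇒) fails; (⇐) holds.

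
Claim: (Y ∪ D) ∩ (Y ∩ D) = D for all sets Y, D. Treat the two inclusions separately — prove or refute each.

(⟹) Let x ∈ (Y ∪ D) ∩ (Y ∩ D). Then x ∈ Y ∩ D, from which x ∈ D.

(⟸) This inclusion fails. Take Y = ∅, D = {1}; then 1 ∈ D but 1 ∉ (Y ∪ D) ∩ (Y ∩ D).

Only the forward inclusion holds.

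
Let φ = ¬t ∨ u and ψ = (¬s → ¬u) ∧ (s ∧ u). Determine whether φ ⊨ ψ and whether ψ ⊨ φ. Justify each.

Only the reverse direction holds.

Forward direction. This fails. Under u = F, s = F, t = F, the left side is true but the right side is false.

Converse. Assume the antecedent. If u is true, ¬t ∨ u reduces to true regardless of the other variables. If u is false, the antecedent cannot hold. Either way ¬t ∨ u holds.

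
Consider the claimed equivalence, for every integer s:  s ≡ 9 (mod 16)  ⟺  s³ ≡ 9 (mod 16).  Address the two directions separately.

Equivalent; both directions hold.

[⇒] Suppose s ≡ 9 (mod 16). Write s = 16j + 9. Then (16j + 9)³ = 4096j³ + 6912j² + 3888j + 729 = 16(256j³ + 432j² + 243j + 45) + 9, so s³ ≡ 9 (mod 16).

[⇐] Conversely, suppose s³ ≡ 9 (mod 16). The only residue r in {0, …, 15} with r³ ≡ 9 (mod 16) is r = 9, so s ≡ 9 (mod 16).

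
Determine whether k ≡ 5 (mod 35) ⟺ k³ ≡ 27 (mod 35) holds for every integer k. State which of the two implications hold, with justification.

Both directions fail.

(⇒) This fails: take k = 5. Then 5 ≡ 5 (mod 35), but 5³ = 125 ≡ 20 (mod 35), not 27.

(⇐) This fails: take k = 3. Then 3³ = 27 ≡ 27 (mod 35), yet 3 ≡ 3 (mod 35), not 5.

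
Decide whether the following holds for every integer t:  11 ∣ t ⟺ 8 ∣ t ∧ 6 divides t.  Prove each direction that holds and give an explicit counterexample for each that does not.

Neither implication holds.

Forward direction. This fails: take t = 11. Certainly 11 ∣ 11, but 8 ∤ 11.

Converse. This fails: take t = 24. Both 8 ∣ 24 and 6 ∣ 24, yet 24 is not a multiple of 11 (since 24 = 2·11 + 2), so 11 ∤ 24.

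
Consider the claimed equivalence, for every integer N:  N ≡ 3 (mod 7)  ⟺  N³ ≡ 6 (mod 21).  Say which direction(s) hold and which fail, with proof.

Neither direction holds.

Forward direction. This fails: take N = 10. Then 10 ≡ 3 (mod 7), but 10³ = 1000 ≡ 13 (mod 21), not 6.

Converse. This fails: take N = 6. Then 6³ = 216 ≡ 6 (mod 21), yet 6 ≡ 6 (mod 7), not 3.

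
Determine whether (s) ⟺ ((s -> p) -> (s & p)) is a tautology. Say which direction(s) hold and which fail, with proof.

Both directions hold; the statement is true.

(⇒) Assume the antecedent. If s is true, (s -> p) -> (s & p) reduces to true regardless of the other variables. If s is false, the antecedent cannot hold. Either way (s -> p) -> (s & p) holds.

(⇐) Assume the antecedent. If s is true, s reduces to true regardless of the other variables. If s is false, the antecedent cannot hold. Either way s holds.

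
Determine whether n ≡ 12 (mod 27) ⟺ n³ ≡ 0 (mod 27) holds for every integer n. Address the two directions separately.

(⟹) Suppose n ≡ 12 (mod 27). Write n = 27j + 12. Then (27j + 12)³ = 19683j³ + 26244j² + 11664j + 1728 = 27(729j³ + 972j² + 432j + 64) + 0, so n³ ≡ 0 (mod 27).

(⟸) This fails: take n = 0. Then 0³ = 0 ≡ 0 (mod 27), yet 0 ≡ 0 (mod 27), not 12.

Only the forward implication holds.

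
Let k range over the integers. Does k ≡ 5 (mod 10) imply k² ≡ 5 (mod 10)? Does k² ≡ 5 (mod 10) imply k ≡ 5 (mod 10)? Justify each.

Both directions hold; the statement is true.

(→) Suppose k ≡ 5 (mod 10). Write k = 10j + 5. Then (10j + 5)² = 100j² + 100j + 25 = 10(10j² + 10j + 2) + 5, so k² ≡ 5 (mod 10).

(←) For the converse, argue contrapositively. If k ≢ 5 (mod 10), then k is congruent to one of 0, 1, 2, 3, 4, 6, 7, 8, 9 modulo 10, and these give k² ≡ 0, 1, 4, 9, 6, 6, 9, 4, 1 respectively — never 5.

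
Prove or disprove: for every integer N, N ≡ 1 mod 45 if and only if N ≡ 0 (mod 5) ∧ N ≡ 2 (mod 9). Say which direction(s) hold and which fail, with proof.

Neither direction holds.

[⇒] This fails: N = 1 gives 1 ≡ 1 (mod 45) but 1 ≡ 1 (mod 5), so the conjunction on the right does not hold.

[⇐] This fails: N = 20 satisfies both congruences on the right (20 ≡ 0 mod 5 and 20 ≡ 2 mod 9) yet 20 ≡ 20 (mod 45), not 1.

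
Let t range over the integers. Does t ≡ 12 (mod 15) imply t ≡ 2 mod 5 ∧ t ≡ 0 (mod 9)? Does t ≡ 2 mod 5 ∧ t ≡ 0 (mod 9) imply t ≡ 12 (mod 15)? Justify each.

(⇒) fails; (⇐) holds.

(→) This fails: t = 42 gives 42 ≡ 12 (mod 15) but 42 ≡ 6 (mod 9), so the conjunction on the right does not hold.

(←) Conversely, if t ≡ 2 (mod 5) and t ≡ 0 (mod 9), then by the Chinese remainder theorem t ≡ 27 (mod 45). Since 27 ≡ 12 (mod 15) and 15 ∣ 45, we get t ≡ 12 (mod 15).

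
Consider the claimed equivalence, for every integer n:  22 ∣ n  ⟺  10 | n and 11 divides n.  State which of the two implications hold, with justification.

(⇒) This fails: take n = 22. Certainly 22 ∣ 22, but 10 ∤ 22.

(⇐) Suppose 10 ∣ n and 11 ∣ n. Any common multiple of 10 and 11 is a multiple of their lcm; here gcd(10, 11) = 1, so lcm(10, 11) = 10·11 = 110, so 110 ∣ n. Since 22 ∣ 110, it follows that 22 ∣ n.

The forward direction fails; the converse holds.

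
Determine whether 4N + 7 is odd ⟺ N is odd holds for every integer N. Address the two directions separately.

Forward direction. This fails: take N = 0. Then 4N + 7 = 7, which is odd, yet N = 0 is even, not odd.

Converse. Suppose N is odd. Since 4 is even, 4N is even for every N, so 4N + 7 has the same parity as 7, which is odd. Hence 4N + 7 is odd.

(⇒) fails; (⇐) holds.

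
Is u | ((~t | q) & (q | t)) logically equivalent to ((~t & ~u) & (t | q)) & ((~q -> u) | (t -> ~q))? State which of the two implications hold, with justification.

Only the converse holds.

Converse. Assume the antecedent. If q is true, u | ((~t | q) & (q | t)) reduces to true regardless of the other variables. If q is false, the antecedent cannot hold. Either way u | ((~t | q) & (q | t)) holds.

Forward direction. This fails. Under q = T, t = T, u = F, the left side is true but the right side is false.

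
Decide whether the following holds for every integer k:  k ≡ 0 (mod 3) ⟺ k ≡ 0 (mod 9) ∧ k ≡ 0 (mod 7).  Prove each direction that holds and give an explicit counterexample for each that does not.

The forward direction fails; the converse holds.

[⇒] This fails: k = 3 gives 3 ≡ 0 (mod 3) but 3 ≡ 3 (mod 9), so the conjunction on the right does not hold.

[⇐] Conversely, if k ≡ 0 (mod 9) and k ≡ 0 (mod 7), then by the Chinese remainder theorem k ≡ 0 (mod 63). Since 0 ≡ 0 (mod 3) and 3 ∣ 63, we get k ≡ 0 (mod 3).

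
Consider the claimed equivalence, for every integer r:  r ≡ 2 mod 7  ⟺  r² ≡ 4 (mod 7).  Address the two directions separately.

(⇐) This fails: take r = 5. Then 5² = 25 ≡ 4 (mod 7), yet 5 ≡ 5 (mod 7), not 2.

(⇒) Suppose r ≡ 2 mod 7. Write r = 7j + 2. Then (7j + 2)² = 49j² + 28j + 4 = 7(7j² + 4j) + 4, so r² ≡ 4 (mod 7).

(⇒) holds; (⇐) fails.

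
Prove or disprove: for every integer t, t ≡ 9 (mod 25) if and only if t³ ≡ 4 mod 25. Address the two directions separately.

(⟹) Suppose t ≡ 9 (mod 25). Write t = 25j + 9. Then (25j + 9)³ = 15625j³ + 16875j² + 6075j + 729 = 25(625j³ + 675j² + 243j + 29) + 4, so t³ ≡ 4 (mod 25).

(⟸) Conversely, suppose t³ ≡ 4 (mod 25). The only residue r in {0, …, 24} with r³ ≡ 4 (mod 25) is r = 9, so t ≡ 9 (mod 25).

Both directions hold; the statement is true.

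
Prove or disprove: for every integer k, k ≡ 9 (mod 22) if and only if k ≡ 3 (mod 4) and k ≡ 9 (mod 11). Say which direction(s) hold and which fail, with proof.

(→) This fails: k = 9 gives 9 ≡ 9 (mod 22) but 9 ≡ 1 (mod 4), so the conjunction on the right does not hold.

(←) Conversely, if k ≡ 3 (mod 4) and k ≡ 9 (mod 11), then by the Chinese remainder theorem k ≡ 31 (mod 44). Since 31 ≡ 9 (mod 22) and 22 ∣ 44, we get k ≡ 9 (mod 22).

Not equivalent: only (⇐) holds.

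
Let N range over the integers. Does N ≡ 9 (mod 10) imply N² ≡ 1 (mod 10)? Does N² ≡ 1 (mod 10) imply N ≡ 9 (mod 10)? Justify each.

Only the forward direction holds.

(⇒) Suppose N ≡ 9 (mod 10). Write N = 10j + 9. Then (10j + 9)² = 100j² + 180j + 81 = 10(10j² + 18j + 8) + 1, so N² ≡ 1 (mod 10).

(⇐) This fails: take N = 1. Then 1² = 1 ≡ 1 (mod 10), yet 1 ≡ 1 (mod 10), not 9.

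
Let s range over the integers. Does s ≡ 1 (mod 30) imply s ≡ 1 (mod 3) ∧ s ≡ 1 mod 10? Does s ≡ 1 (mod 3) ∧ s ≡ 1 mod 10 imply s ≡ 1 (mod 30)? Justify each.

(⟹) Suppose s ≡ 1 (mod 30); write s = 30j + 1. Since 3 ∣ 30, reducing mod 3 gives s ≡ 1 (mod 3); since 10 ∣ 30, reducing mod 10 gives s ≡ 1 (mod 10).

(⟸) Conversely, if s ≡ 1 (mod 3) and s ≡ 1 (mod 10), then by the Chinese remainder theorem s ≡ 1 (mod 30). This is exactly s ≡ 1 (mod 30).

Both directions hold; the statement is true.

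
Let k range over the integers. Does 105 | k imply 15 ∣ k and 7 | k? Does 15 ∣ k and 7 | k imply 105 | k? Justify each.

The biconditional holds.

Forward direction. If 105 ∣ k, write k = 105q. Since 105 = 7·15, k = 15·(7q), so 15 ∣ k; and since 105 = 15·7, k = 7·(15q), so 7 ∣ k.

Converse. Suppose 15 ∣ k and 7 ∣ k. Any common multiple of 15 and 7 is a multiple of their lcm; here gcd(15, 7) = 1, so lcm(15, 7) = 15·7 = 105, so 105 ∣ k.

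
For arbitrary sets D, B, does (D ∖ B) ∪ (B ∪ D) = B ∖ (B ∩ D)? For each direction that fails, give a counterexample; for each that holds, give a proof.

(⊆) This inclusion fails. Take D = {1}, B = ∅; then 1 ∈ (D ∖ B) ∪ (B ∪ D) but 1 ∉ B ∖ (B ∩ D).

(⊇) Let x ∈ B ∖ (B ∩ D). Then x ∈ B and x ∉ D, from which x ∈ (D ∖ B) ∪ (B ∪ D).

Only the reverse inclusion holds.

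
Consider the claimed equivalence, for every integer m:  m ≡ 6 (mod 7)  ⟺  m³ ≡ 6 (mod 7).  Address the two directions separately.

Only the forward implication holds.

[⇒] Suppose m ≡ 6 (mod 7). Write m = 7j + 6. Then (7j + 6)³ = 343j³ + 882j² + 756j + 216 = 7(49j³ + 126j² + 108j + 30) + 6, so m³ ≡ 6 (mod 7).

[⇐] This fails: take m = 3. Then 3³ = 27 ≡ 6 (mod 7), yet 3 ≡ 3 (mod 7), not 6.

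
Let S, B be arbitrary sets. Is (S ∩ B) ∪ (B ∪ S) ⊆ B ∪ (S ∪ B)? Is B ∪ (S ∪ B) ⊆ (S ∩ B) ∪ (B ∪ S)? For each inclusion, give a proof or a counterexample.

(⊆) Let x ∈ (S ∩ B) ∪ (B ∪ S). Then either x ∈ S and x ∉ B; or x ∈ B and x ∉ S; or x ∈ S ∩ B. In each case x ∈ B ∪ (S ∪ B), so (S ∩ B) ∪ (B ∪ S) ⊆ B ∪ (S ∪ B).

(⊇) Let x ∈ B ∪ (S ∪ B). Then either x ∈ S and x ∉ B; or x ∈ B and x ∉ S; or x ∈ S ∩ B. In each case x ∈ (S ∩ B) ∪ (B ∪ S), so B ∪ (S ∪ B) ⊆ (S ∩ B) ∪ (B ∪ S).

Both inclusions hold.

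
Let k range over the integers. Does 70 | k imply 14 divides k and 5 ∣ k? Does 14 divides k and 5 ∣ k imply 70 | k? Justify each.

Both implications hold.

[⇒] If 70 ∣ k, write k = 70q. Since 70 = 5·14, k = 14·(5q), so 14 ∣ k; and since 70 = 14·5, k = 5·(14q), so 5 ∣ k.

[⇐] Suppose 14 ∣ k and 5 ∣ k. Any common multiple of 14 and 5 is a multiple of their lcm; here gcd(14, 5) = 1, so lcm(14, 5) = 14·5 = 70, so 70 ∣ k.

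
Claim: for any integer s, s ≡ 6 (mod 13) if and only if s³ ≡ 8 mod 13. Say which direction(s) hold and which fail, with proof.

[⇒] Suppose s ≡ 6 (mod 13). Write s = 13j + 6. Then (13j + 6)³ = 2197j³ + 3042j² + 1404j + 216 = 13(169j³ + 234j² + 108j + 16) + 8, so s³ ≡ 8 (mod 13).

[⇐] This fails: take s = 2. Then 2³ = 8 ≡ 8 (mod 13), yet 2 ≡ 2 (mod 13), not 6.

Not equivalent: only (⇒) holds.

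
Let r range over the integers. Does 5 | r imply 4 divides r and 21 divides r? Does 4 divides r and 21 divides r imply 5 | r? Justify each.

Forward direction. This fails: take r = 5. Certainly 5 ∣ 5, but 4 ∤ 5.

Converse. This fails: take r = 84. Both 4 ∣ 84 and 21 ∣ 84, yet 84 is not a multiple of 5 (since 84 = 16·5 + 4), so 5 ∤ 84.

Neither implication holds.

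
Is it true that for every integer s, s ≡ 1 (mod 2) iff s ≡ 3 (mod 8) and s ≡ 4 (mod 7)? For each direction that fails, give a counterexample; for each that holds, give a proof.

[⇐] If s ≡ 3 (mod 8) and s ≡ 4 (mod 7), then by the Chinese remainder theorem s ≡ 11 (mod 56). Since 11 ≡ 1 (mod 2) and 2 ∣ 56, we get s ≡ 1 (mod 2).

[⇒] This fails: s = 1 gives 1 ≡ 1 (mod 2) but 1 ≡ 1 (mod 8), so the conjunction on the right does not hold.

(⇒) fails; (⇐) holds.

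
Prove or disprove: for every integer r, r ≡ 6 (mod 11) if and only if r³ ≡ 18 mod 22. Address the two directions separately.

(→) This fails: take r = 17. Then 17 ≡ 6 (mod 11), but 17³ = 4913 ≡ 7 (mod 22), not 18.

(←) Conversely, the residues r modulo 22 with r³ ≡ 18 (mod 22) are exactly {6}, and each is ≡ 6 (mod 11).

Only the converse holds.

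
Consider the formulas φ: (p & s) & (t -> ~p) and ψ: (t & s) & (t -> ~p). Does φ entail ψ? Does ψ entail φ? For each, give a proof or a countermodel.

(⇒) fails and (⇐) fails.

(⟹) This fails. Under s = T, p = T, t = F, the left side is true but the right side is false.

(⟸) This fails. Under s = T, p = F, t = T, the left side is false but the right side is true.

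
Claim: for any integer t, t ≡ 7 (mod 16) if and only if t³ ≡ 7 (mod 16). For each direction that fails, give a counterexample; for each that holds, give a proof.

Both implications hold.

(←) Suppose t³ ≡ 7 (mod 16). The only residue r in {0, …, 15} with r³ ≡ 7 (mod 16) is r = 7, so t ≡ 7 (mod 16).

(→) Suppose t ≡ 7 (mod 16). Write t = 16j + 7. Then (16j + 7)³ = 4096j³ + 5376j² + 2352j + 343 = 16(256j³ + 336j² + 147j + 21) + 7, so t³ ≡ 7 (mod 16).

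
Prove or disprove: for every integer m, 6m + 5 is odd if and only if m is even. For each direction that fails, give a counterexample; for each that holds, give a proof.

The forward direction fails; the converse holds.

Converse. Suppose m is even. Since 6 is even, 6m is even for every m, so 6m + 5 has the same parity as 5, which is odd. Hence 6m + 5 is odd.

Forward direction. This fails: take m = 3. Then 6m + 5 = 23, which is odd, yet m = 3 is odd, not even.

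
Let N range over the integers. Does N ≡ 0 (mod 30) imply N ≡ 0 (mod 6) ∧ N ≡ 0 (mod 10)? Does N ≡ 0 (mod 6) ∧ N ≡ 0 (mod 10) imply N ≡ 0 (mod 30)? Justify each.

Both directions hold.

(⇒) Suppose N ≡ 0 (mod 30); write N = 30j + 0. Since 6 ∣ 30, reducing mod 6 gives N ≡ 0 (mod 6); since 10 ∣ 30, reducing mod 10 gives N ≡ 0 (mod 10).

(⇐) Conversely, if N ≡ 0 (mod 6) and N ≡ 0 (mod 10), then by the Chinese remainder theorem N ≡ 0 (mod 30). This is exactly N ≡ 0 (mod 30).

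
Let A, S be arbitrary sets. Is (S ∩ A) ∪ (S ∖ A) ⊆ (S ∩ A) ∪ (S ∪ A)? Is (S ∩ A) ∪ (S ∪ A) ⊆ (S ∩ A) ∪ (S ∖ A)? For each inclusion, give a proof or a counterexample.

(⊆) Let x ∈ (S ∩ A) ∪ (S ∖ A). Then either x ∈ S and x ∉ A; or x ∈ A ∩ S. In each case x ∈ (S ∩ A) ∪ (S ∪ A), so (S ∩ A) ∪ (S ∖ A) ⊆ (S ∩ A) ∪ (S ∪ A).

(⊇) This inclusion fails. Take A = {1}, S = ∅; then 1 ∈ (S ∩ A) ∪ (S ∪ A) but 1 ∉ (S ∩ A) ∪ (S ∖ A).

The sets are not equal: only the forward inclusion holds.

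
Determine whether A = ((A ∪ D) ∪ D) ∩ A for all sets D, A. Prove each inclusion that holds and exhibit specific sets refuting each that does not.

(⊆) Let x ∈ A. Then either x ∈ A and x ∉ D; or x ∈ D ∩ A. In each case x ∈ ((A ∪ D) ∪ D) ∩ A, so A ⊆ ((A ∪ D) ∪ D) ∩ A.

(⊇) Let x ∈ ((A ∪ D) ∪ D) ∩ A. Then either x ∈ A and x ∉ D; or x ∈ D ∩ A. In each case x ∈ A, so ((A ∪ D) ∪ D) ∩ A ⊆ A.

Both inclusions hold; the sets are equal.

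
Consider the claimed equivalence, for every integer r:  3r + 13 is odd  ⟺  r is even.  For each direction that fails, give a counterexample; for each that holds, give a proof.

[⇐] Suppose r is even; write r = 2j. Then 3r + 13 = 3·(2j) + 13 = 2·3j + 13, which is odd.

[⇒] Suppose 3r + 13 is odd. Since 3 is odd, 3r and r have the same parity, so 3r + 13 ≡ r + 13 (mod 2). As 13 is odd, 3r + 13 is odd exactly when r is even. Thus r is even.

Both directions hold.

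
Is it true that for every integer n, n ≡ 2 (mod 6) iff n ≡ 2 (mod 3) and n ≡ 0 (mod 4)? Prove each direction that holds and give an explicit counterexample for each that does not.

[⇒] This fails: n = 2 gives 2 ≡ 2 (mod 6) but 2 ≡ 2 (mod 4), so the conjunction on the right does not hold.

[⇐] Conversely, if n ≡ 2 (mod 3) and n ≡ 0 (mod 4), then by the Chinese remainder theorem n ≡ 8 (mod 12). Since 8 ≡ 2 (mod 6) and 6 ∣ 12, we get n ≡ 2 (mod 6).

Only the reverse direction holds.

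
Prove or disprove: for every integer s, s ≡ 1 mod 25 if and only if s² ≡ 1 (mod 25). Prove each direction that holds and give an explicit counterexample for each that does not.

[⇒] Suppose s ≡ 1 mod 25. Write s = 25j + 1. Then (25j + 1)² = 625j² + 50j + 1 = 25(25j² + 2j) + 1, so s² ≡ 1 (mod 25).

[⇐] This fails: take s = 24. Then 24² = 576 ≡ 1 (mod 25), yet 24 ≡ 24 (mod 25), not 1.

(⇒) holds; (⇐) fails.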